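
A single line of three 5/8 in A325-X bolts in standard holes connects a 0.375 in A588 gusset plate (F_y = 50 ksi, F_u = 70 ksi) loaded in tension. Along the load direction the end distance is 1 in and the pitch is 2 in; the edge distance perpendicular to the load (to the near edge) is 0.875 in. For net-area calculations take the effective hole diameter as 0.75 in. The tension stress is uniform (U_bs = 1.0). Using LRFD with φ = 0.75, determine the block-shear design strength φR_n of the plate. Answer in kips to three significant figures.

Shear plane L_v = 1 + 2·2 = 5 in; A_gv = 5 × 0.375 = 1.875 in².
A_nv = (5 − 2.5·0.75) × 0.375 = 1.172 in².
A_nt = (0.875 − 0.5·0.75) × 0.375 = 0.1875 in².
0.6 F_u A_nv = 49.22 kips; 0.6 F_y A_gv = 56.25 kips → shear rupture governs the shear term.
R_n = 49.22 + 1.0 × 70 × 0.1875 = 62.34 kips.
Design strength φR_n = 0.75 × 62.34 = 46.8 kips.

46.8 kips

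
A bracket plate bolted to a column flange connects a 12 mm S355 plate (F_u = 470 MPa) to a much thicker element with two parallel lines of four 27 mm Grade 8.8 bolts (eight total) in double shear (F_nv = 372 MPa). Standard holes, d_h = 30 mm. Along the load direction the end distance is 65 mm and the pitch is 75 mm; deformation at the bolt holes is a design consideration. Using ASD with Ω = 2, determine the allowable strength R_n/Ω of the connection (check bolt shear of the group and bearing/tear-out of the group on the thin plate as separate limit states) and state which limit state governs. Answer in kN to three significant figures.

1250 kN (bearing governs)

Bolt shear: A_b = π·27²/4 = 572.6 mm²; R_n = 372 × 572.6 × 8 × 2 / 1000 = 3408 kN → 3408 / 2 = 1700 kN.
Bearing (1.2 l_c t F_u ≤ 2.4 d t F_u): upper limit = 2.4·27·12·470 / 1000 = 365.5 kN.
  Edge l_c = 65 − 30/2 = 50 → r_n = 338.4 kN; interior l_c = 75 − 30 = 45 → r_n = 304.6 kN.
  R_n,bearing = 2·338.4 + 6·304.6 = 2504 kN → 2504 / 2 = 1250 kN.
Bearing governs: 1250 kN.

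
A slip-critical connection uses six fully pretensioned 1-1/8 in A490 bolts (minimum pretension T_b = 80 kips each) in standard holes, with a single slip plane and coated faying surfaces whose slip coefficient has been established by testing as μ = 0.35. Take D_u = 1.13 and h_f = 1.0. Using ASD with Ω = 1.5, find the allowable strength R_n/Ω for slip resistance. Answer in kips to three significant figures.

R_n = μ · D_u · h_f · T_b · n_s · n_b = 0.35 × 1.13 × 1.0 × 80 × 1 × 6 = 189.8 kips.
Allowable strength R_n/Ω = 189.8 / 1.5 = 127 kips.

127 kips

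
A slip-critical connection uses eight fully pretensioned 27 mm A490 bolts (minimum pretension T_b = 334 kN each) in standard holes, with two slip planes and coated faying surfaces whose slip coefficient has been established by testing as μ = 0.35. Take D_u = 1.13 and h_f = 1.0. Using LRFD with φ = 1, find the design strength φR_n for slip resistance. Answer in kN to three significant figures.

2110 kN

R_n = μ · D_u · h_f · T_b · n_s · n_b = 0.35 × 1.13 × 1.0 × 334 × 2 × 8 = 2114 kN.
Design strength φR_n = 1 × 2114 = 2110 kN.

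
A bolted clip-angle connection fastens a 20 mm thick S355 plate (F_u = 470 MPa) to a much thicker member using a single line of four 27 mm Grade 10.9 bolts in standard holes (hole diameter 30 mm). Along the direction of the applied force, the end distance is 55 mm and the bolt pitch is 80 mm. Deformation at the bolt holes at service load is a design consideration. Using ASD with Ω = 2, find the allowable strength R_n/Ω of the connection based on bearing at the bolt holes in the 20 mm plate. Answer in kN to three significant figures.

Per bolt r_n = 1.2 l_c t F_u ≤ 2.4 d t F_u; upper limit = 2.4 × 27 × 20 × 470 / 1000 = 609.1 kN.
Edge bolt: l_c = 55 − 30/2 = 40 mm → 1.2 × 40 × 20 × 470 / 1000 = 451.2 → r_n = 451.2 kN.
Interior bolts: l_c = 80 − 30 = 50 mm → 1.2 × 50 × 20 × 470 / 1000 = 564 → r_n = 564 kN.
R_n = 1 × 451.2 + 3 × 564 = 2143 kN.
Allowable strength R_n/Ω = 2143 / 2 = 1070 kN.

1070 kN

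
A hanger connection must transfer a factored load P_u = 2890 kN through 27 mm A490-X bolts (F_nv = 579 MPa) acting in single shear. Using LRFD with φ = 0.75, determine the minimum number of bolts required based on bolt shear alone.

A_b = π·27²/4 = 572.6 mm².
Per-bolt design strength φR_n = 0.75 × 579 × 572.6 × 1 / 1000 = 248.6 kN.
n ≥ 2890 / 248.6 = 11.62 → use 12 bolts.

12 bolts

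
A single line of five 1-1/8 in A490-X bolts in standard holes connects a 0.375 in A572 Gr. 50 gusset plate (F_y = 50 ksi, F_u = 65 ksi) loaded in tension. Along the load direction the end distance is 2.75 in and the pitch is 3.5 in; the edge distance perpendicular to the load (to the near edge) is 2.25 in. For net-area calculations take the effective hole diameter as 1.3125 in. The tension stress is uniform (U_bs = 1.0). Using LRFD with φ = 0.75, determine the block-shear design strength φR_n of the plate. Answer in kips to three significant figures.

148 kips

Shear plane L_v = 2.75 + 4·3.5 = 16.75 in; A_gv = 16.75 × 0.375 = 6.281 in².
A_nv = (16.75 − 4.5·1.3125) × 0.375 = 4.066 in².
A_nt = (2.25 − 0.5·1.3125) × 0.375 = 0.5977 in².
0.6 F_u A_nv = 158.6 kips; 0.6 F_y A_gv = 188.4 kips → shear rupture governs the shear term.
R_n = 158.6 + 1.0 × 65 × 0.5977 = 197.4 kips.
Design strength φR_n = 0.75 × 197.4 = 148 kips.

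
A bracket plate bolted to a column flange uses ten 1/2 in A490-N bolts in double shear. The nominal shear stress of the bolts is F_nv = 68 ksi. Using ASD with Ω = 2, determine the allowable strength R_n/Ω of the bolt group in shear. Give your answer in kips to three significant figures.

A_b = π × 0.5² / 4 = 0.1963 in².
R_n = F_nv · A_b · n · n_s = 68 × 0.1963 × 10 × 2 = 267 kips.
Allowable strength R_n/Ω = 267 / 2 = 134 kips.

134 kips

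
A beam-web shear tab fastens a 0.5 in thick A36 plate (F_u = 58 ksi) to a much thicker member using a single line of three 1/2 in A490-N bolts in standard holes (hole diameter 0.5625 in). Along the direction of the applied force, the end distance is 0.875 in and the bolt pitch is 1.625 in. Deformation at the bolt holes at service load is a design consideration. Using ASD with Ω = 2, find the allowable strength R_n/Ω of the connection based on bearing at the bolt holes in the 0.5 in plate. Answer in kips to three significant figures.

45.1 kips

Per bolt r_n = 1.2 l_c t F_u ≤ 2.4 d t F_u; upper limit = 2.4 × 0.5 × 0.5 × 58 = 34.8 kips.
Edge bolt: l_c = 0.875 − 0.5625/2 = 0.5938 in → 1.2 × 0.5938 × 0.5 × 58 = 20.66 → r_n = 20.66 kips.
Interior bolts: l_c = 1.625 − 0.5625 = 1.062 in → 1.2 × 1.062 × 0.5 × 58 = 36.97 → r_n = 34.8 kips.
R_n = 1 × 20.66 + 2 × 34.8 = 90.26 kips.
Allowable strength R_n/Ω = 90.26 / 2 = 45.1 kips.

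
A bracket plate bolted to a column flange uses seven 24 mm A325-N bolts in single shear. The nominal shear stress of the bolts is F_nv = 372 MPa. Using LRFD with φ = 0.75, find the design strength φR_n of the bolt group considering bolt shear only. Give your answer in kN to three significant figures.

884 kN

A_b = π × 24² / 4 = 452.4 mm².
R_n = F_nv · A_b · n · n_s = 372 × 452.4 × 7 × 1 / 1000 = 1178 kN.
Design strength φR_n = 0.75 × 1178 = 884 kN.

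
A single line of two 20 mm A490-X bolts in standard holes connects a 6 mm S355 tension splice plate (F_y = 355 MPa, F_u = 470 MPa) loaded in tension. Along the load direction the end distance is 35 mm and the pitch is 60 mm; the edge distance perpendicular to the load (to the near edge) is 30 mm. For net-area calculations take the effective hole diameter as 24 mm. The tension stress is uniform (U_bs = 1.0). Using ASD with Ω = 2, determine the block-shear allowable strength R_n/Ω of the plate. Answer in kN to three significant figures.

Shear plane L_v = 35 + 1·60 = 95 mm; A_gv = 95 × 6 = 570 mm².
A_nv = (95 − 1.5·24) × 6 = 354 mm².
A_nt = (30 − 0.5·24) × 6 = 108 mm².
0.6 F_u A_nv = 99.83 kN; 0.6 F_y A_gv = 121.4 kN → shear rupture governs the shear term.
R_n = 99.83 + 1.0 × 470 × 108 / 1000 = 150.6 kN.
Allowable strength R_n/Ω = 150.6 / 2 = 75.3 kN.

75.3 kN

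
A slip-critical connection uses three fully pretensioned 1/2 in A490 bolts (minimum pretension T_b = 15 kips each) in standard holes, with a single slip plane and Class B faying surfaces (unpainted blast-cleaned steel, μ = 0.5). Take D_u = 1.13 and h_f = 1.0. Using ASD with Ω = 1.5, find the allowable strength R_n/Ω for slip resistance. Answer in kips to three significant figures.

R_n = μ · D_u · h_f · T_b · n_s · n_b = 0.5 × 1.13 × 1.0 × 15 × 1 × 3 = 25.42 kips.
Allowable strength R_n/Ω = 25.42 / 1.5 = 16.9 kips.

16.9 kips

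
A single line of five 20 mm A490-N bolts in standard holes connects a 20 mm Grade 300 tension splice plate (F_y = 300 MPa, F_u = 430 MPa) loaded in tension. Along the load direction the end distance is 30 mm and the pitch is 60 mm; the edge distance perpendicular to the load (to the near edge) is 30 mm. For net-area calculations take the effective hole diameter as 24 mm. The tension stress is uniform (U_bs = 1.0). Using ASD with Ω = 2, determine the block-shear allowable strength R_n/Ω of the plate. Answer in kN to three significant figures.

Shear plane L_v = 30 + 4·60 = 270 mm; A_gv = 270 × 20 = 5400 mm².
A_nv = (270 − 4.5·24) × 20 = 3240 mm².
A_nt = (30 − 0.5·24) × 20 = 360 mm².
0.6 F_u A_nv = 835.9 kN; 0.6 F_y A_gv = 972 kN → shear rupture governs the shear term.
R_n = 835.9 + 1.0 × 430 × 360 / 1000 = 990.7 kN.
Allowable strength R_n/Ω = 990.7 / 2 = 495 kN.

495 kN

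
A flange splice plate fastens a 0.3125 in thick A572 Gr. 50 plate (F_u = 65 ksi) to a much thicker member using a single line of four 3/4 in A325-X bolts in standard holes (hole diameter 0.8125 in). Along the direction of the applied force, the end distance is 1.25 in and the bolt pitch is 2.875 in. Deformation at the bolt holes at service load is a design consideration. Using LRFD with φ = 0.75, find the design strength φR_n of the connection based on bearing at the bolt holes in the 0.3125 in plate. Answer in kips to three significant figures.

97.7 kips

Per bolt r_n = 1.2 l_c t F_u ≤ 2.4 d t F_u; upper limit = 2.4 × 0.75 × 0.3125 × 65 = 36.56 kips.
Edge bolt: l_c = 1.25 − 0.8125/2 = 0.8438 in → 1.2 × 0.8438 × 0.3125 × 65 = 20.57 → r_n = 20.57 kips.
Interior bolts: l_c = 2.875 − 0.8125 = 2.062 in → 1.2 × 2.062 × 0.3125 × 65 = 50.27 → r_n = 36.56 kips.
R_n = 1 × 20.57 + 3 × 36.56 = 130.3 kips.
Design strength φR_n = 0.75 × 130.3 = 97.7 kips.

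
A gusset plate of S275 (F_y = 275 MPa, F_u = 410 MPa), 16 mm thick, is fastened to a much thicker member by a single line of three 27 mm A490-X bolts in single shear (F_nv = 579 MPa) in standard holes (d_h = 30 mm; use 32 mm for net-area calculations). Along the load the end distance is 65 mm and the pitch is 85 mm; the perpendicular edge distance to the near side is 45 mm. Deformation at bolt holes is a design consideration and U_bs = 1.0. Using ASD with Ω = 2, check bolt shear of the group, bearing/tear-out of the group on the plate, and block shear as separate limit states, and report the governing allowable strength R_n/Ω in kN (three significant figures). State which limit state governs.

400 kN (block shear governs)

Bolt shear: A_b = π·27²/4 = 572.6 mm²; R_n = 579 × 572.6 × 3 × 1 / 1000 = 994.5 kN → 994.5 / 2 = 497 kN.
Bearing: edge l_c = 50, r_n = 393.6 kN; interior l_c = 55, r_n = 425.1 kN; R_n = 393.6 + 2·425.1 = 1244 kN → 622 kN.
Block shear: A_gv = 3760, A_nv = 2480, A_nt = 464 mm²; R_n = min(0.6F_uA_nv, 0.6F_yA_gv) + U_bs·F_u·A_nt = 800.3 kN → 400 kN.
Block shear governs: 400 kN.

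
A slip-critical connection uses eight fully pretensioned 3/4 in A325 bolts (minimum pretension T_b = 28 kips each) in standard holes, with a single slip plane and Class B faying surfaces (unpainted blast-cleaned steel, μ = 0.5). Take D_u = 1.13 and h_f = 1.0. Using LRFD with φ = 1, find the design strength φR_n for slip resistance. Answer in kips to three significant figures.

R_n = μ · D_u · h_f · T_b · n_s · n_b = 0.5 × 1.13 × 1.0 × 28 × 1 × 8 = 126.6 kips.
Design strength φR_n = 1 × 126.6 = 127 kips.

127 kips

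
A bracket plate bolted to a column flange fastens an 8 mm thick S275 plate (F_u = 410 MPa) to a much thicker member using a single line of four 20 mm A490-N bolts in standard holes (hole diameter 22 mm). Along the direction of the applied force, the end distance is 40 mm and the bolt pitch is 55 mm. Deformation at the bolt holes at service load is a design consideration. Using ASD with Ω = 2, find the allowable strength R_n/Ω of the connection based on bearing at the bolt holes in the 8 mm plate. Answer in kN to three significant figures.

252 kN

Per bolt r_n = 1.2 l_c t F_u ≤ 2.4 d t F_u; upper limit = 2.4 × 20 × 8 × 410 / 1000 = 157.4 kN.
Edge bolt: l_c = 40 − 22/2 = 29 mm → 1.2 × 29 × 8 × 410 / 1000 = 114.1 → r_n = 114.1 kN.
Interior bolts: l_c = 55 − 22 = 33 mm → 1.2 × 33 × 8 × 410 / 1000 = 129.9 → r_n = 129.9 kN.
R_n = 1 × 114.1 + 3 × 129.9 = 503.8 kN.
Allowable strength R_n/Ω = 503.8 / 2 = 252 kN.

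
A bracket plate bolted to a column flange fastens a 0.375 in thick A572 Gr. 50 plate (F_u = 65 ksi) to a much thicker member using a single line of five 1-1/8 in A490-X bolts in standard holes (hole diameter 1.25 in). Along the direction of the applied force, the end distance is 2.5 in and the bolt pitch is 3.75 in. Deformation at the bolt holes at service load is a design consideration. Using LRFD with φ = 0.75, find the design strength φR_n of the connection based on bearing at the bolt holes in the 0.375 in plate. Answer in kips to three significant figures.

239 kips

Per bolt r_n = 1.2 l_c t F_u ≤ 2.4 d t F_u; upper limit = 2.4 × 1.125 × 0.375 × 65 = 65.81 kips.
Edge bolt: l_c = 2.5 − 1.25/2 = 1.875 in → 1.2 × 1.875 × 0.375 × 65 = 54.84 → r_n = 54.84 kips.
Interior bolts: l_c = 3.75 − 1.25 = 2.5 in → 1.2 × 2.5 × 0.375 × 65 = 73.12 → r_n = 65.81 kips.
R_n = 1 × 54.84 + 4 × 65.81 = 318.1 kips.
Design strength φR_n = 0.75 × 318.1 = 239 kips.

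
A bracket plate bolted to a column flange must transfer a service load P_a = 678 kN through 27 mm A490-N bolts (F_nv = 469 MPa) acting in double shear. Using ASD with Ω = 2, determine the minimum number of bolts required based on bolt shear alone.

3 bolts

A_b = π·27²/4 = 572.6 mm².
Per-bolt allowable strength R_n/Ω = 469 × 572.6 × 2 / 1000 / 2 = 268.5 kN.
n ≥ 678 / 268.5 = 2.525 → use 3 bolts.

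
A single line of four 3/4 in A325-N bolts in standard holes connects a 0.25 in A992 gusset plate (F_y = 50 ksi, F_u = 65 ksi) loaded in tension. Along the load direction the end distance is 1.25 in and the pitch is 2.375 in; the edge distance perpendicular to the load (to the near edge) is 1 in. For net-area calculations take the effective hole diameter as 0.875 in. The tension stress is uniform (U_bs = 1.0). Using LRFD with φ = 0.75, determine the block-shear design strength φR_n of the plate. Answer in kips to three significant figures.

Shear plane L_v = 1.25 + 3·2.375 = 8.375 in; A_gv = 8.375 × 0.25 = 2.094 in².
A_nv = (8.375 − 3.5·0.875) × 0.25 = 1.328 in².
A_nt = (1 − 0.5·0.875) × 0.25 = 0.1406 in².
0.6 F_u A_nv = 51.8 kips; 0.6 F_y A_gv = 62.81 kips → shear rupture governs the shear term.
R_n = 51.8 + 1.0 × 65 × 0.1406 = 60.94 kips.
Design strength φR_n = 0.75 × 60.94 = 45.7 kips.

45.7 kips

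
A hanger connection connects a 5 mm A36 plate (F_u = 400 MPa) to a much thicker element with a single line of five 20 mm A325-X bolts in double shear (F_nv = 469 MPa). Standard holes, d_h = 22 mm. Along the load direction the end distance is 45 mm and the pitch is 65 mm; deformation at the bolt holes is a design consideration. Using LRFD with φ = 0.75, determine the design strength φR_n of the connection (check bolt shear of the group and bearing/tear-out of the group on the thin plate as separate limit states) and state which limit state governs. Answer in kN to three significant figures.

349 kN (bearing governs)

Bolt shear: A_b = π·20²/4 = 314.2 mm²; R_n = 469 × 314.2 × 5 × 2 / 1000 = 1473 kN → 0.75 × 1473 = 1110 kN.
Bearing (1.2 l_c t F_u ≤ 2.4 d t F_u): upper limit = 2.4·20·5·400 / 1000 = 96 kN.
  Edge l_c = 45 − 22/2 = 34 → r_n = 81.6 kN; interior l_c = 65 − 22 = 43 → r_n = 96 kN.
  R_n,bearing = 1·81.6 + 4·96 = 465.6 kN → 0.75 × 465.6 = 349 kN.
Bearing governs: 349 kN.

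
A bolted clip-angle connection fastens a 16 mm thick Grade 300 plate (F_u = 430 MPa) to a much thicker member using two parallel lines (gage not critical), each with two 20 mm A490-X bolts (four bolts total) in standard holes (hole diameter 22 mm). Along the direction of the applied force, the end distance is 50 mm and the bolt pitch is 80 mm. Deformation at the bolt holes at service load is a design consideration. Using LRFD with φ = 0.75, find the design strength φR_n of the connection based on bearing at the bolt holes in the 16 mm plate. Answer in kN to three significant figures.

978 kN

Per bolt r_n = 1.2 l_c t F_u ≤ 2.4 d t F_u; upper limit = 2.4 × 20 × 16 × 430 / 1000 = 330.2 kN.
Edge bolt: l_c = 50 − 22/2 = 39 mm → 1.2 × 39 × 16 × 430 / 1000 = 322 → r_n = 322 kN.
Interior bolts: l_c = 80 − 22 = 58 mm → 1.2 × 58 × 16 × 430 / 1000 = 478.8 → r_n = 330.2 kN.
R_n = 2 × 322 + 2 × 330.2 = 1304 kN.
Design strength φR_n = 0.75 × 1304 = 978 kN.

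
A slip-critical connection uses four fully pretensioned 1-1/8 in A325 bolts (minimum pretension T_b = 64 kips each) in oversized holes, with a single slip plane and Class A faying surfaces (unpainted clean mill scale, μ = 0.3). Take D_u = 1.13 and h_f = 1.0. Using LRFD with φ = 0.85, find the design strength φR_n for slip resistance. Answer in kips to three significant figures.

73.8 kips

R_n = μ · D_u · h_f · T_b · n_s · n_b = 0.3 × 1.13 × 1.0 × 64 × 1 × 4 = 86.78 kips.
Design strength φR_n = 0.85 × 86.78 = 73.8 kips.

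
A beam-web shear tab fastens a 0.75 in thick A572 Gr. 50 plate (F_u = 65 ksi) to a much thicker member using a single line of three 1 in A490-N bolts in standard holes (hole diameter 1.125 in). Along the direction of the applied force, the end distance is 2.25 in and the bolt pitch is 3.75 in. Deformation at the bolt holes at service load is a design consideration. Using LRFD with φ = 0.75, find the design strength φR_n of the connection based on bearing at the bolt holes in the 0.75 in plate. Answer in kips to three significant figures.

250 kips

Per bolt r_n = 1.2 l_c t F_u ≤ 2.4 d t F_u; upper limit = 2.4 × 1 × 0.75 × 65 = 117 kips.
Edge bolt: l_c = 2.25 − 1.125/2 = 1.688 in → 1.2 × 1.688 × 0.75 × 65 = 98.72 → r_n = 98.72 kips.
Interior bolts: l_c = 3.75 − 1.125 = 2.625 in → 1.2 × 2.625 × 0.75 × 65 = 153.6 → r_n = 117 kips.
R_n = 1 × 98.72 + 2 × 117 = 332.7 kips.
Design strength φR_n = 0.75 × 332.7 = 250 kips.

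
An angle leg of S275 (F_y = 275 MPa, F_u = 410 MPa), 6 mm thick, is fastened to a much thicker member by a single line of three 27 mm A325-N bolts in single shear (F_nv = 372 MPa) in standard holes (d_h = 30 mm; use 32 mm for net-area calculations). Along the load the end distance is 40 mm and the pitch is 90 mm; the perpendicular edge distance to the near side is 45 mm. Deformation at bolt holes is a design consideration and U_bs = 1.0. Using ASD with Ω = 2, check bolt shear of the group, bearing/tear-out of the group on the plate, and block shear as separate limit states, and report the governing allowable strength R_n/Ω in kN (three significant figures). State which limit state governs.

Bolt shear: A_b = π·27²/4 = 572.6 mm²; R_n = 372 × 572.6 × 3 × 1 / 1000 = 639 kN → 639 / 2 = 319 kN.
Bearing: edge l_c = 25, r_n = 73.8 kN; interior l_c = 60, r_n = 159.4 kN; R_n = 73.8 + 2·159.4 = 392.6 kN → 196 kN.
Block shear: A_gv = 1320, A_nv = 840, A_nt = 174 mm²; R_n = min(0.6F_uA_nv, 0.6F_yA_gv) + U_bs·F_u·A_nt = 278 kN → 139 kN.
Block shear governs: 139 kN.

139 kN (block shear governs)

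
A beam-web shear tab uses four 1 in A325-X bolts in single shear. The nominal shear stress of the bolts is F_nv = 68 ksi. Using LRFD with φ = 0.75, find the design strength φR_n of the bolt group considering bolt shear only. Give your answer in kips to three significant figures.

160 kips

A_b = π × 1² / 4 = 0.7854 in².
R_n = F_nv · A_b · n · n_s = 68 × 0.7854 × 4 × 1 = 213.6 kips.
Design strength φR_n = 0.75 × 213.6 = 160 kips.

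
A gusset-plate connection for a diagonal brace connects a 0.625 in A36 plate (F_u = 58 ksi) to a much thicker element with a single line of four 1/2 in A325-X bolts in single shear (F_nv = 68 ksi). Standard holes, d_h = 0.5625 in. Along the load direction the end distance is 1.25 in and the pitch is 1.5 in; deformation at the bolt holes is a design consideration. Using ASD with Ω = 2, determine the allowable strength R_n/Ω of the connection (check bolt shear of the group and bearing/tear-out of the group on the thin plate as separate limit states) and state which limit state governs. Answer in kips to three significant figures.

26.7 kips (bolt shear governs)

Bolt shear: A_b = π·0.5²/4 = 0.1963 in²; R_n = 68 × 0.1963 × 4 × 1 = 53.41 kips → 53.41 / 2 = 26.7 kips.
Bearing (1.2 l_c t F_u ≤ 2.4 d t F_u): upper limit = 2.4·0.5·0.625·58 = 43.5 kips.
  Edge l_c = 1.25 − 0.5625/2 = 0.9688 → r_n = 42.14 kips; interior l_c = 1.5 − 0.5625 = 0.9375 → r_n = 40.78 kips.
  R_n,bearing = 1·42.14 + 3·40.78 = 164.5 kips → 164.5 / 2 = 82.2 kips.
Bolt shear governs: 26.7 kips.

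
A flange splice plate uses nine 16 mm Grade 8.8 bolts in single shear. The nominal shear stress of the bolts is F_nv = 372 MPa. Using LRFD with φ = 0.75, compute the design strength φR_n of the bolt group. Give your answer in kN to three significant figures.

505 kN

A_b = π × 16² / 4 = 201.1 mm².
R_n = F_nv · A_b · n · n_s = 372 × 201.1 × 9 × 1 / 1000 = 673.2 kN.
Design strength φR_n = 0.75 × 673.2 = 505 kN.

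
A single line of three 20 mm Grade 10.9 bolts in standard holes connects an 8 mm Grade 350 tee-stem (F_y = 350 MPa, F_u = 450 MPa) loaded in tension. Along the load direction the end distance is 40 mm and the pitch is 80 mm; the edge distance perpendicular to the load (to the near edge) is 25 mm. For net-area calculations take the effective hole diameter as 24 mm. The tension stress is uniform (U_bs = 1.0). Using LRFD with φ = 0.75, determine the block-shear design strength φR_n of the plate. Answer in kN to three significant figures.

Shear plane L_v = 40 + 2·80 = 200 mm; A_gv = 200 × 8 = 1600 mm².
A_nv = (200 − 2.5·24) × 8 = 1120 mm².
A_nt = (25 − 0.5·24) × 8 = 104 mm².
0.6 F_u A_nv = 302.4 kN; 0.6 F_y A_gv = 336 kN → shear rupture governs the shear term.
R_n = 302.4 + 1.0 × 450 × 104 / 1000 = 349.2 kN.
Design strength φR_n = 0.75 × 349.2 = 262 kN.

262 kN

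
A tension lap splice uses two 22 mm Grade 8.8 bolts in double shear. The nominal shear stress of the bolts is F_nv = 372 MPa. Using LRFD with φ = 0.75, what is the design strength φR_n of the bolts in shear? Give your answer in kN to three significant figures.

A_b = π × 22² / 4 = 380.1 mm².
R_n = F_nv · A_b · n · n_s = 372 × 380.1 × 2 × 2 / 1000 = 565.6 kN.
Design strength φR_n = 0.75 × 565.6 = 424 kN.

424 kN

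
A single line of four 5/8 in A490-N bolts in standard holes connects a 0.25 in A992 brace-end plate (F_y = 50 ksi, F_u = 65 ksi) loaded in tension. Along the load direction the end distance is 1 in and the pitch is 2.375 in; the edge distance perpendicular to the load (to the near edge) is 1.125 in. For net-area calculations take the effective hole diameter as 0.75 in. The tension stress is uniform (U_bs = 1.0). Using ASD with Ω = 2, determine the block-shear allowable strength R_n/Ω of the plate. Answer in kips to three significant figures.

32.9 kips

Shear plane L_v = 1 + 3·2.375 = 8.125 in; A_gv = 8.125 × 0.25 = 2.031 in².
A_nv = (8.125 − 3.5·0.75) × 0.25 = 1.375 in².
A_nt = (1.125 − 0.5·0.75) × 0.25 = 0.1875 in².
0.6 F_u A_nv = 53.62 kips; 0.6 F_y A_gv = 60.94 kips → shear rupture governs the shear term.
R_n = 53.62 + 1.0 × 65 × 0.1875 = 65.81 kips.
Allowable strength R_n/Ω = 65.81 / 2 = 32.9 kips.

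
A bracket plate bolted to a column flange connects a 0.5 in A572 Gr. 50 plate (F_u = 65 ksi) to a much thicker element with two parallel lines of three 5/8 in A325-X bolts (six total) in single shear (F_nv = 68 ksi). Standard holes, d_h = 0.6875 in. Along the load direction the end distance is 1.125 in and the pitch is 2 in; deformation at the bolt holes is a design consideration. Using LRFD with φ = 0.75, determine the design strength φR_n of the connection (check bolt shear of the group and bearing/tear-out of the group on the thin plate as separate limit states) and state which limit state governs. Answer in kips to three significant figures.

93.9 kips (bolt shear governs)

Bolt shear: A_b = π·0.625²/4 = 0.3068 in²; R_n = 68 × 0.3068 × 6 × 1 = 125.2 kips → 0.75 × 125.2 = 93.9 kips.
Bearing (1.2 l_c t F_u ≤ 2.4 d t F_u): upper limit = 2.4·0.625·0.5·65 = 48.75 kips.
  Edge l_c = 1.125 − 0.6875/2 = 0.7812 → r_n = 30.47 kips; interior l_c = 2 − 0.6875 = 1.312 → r_n = 48.75 kips.
  R_n,bearing = 2·30.47 + 4·48.75 = 255.9 kips → 0.75 × 255.9 = 192 kips.
Bolt shear governs: 93.9 kips.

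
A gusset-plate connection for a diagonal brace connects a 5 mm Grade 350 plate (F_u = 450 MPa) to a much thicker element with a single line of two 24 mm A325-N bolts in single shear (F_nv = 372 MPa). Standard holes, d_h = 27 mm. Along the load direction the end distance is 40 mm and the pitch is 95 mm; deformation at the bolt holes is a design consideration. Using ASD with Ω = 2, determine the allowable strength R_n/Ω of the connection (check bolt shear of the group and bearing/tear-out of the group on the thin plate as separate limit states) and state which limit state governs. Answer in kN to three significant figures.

Bolt shear: A_b = π·24²/4 = 452.4 mm²; R_n = 372 × 452.4 × 2 × 1 / 1000 = 336.6 kN → 336.6 / 2 = 168 kN.
Bearing (1.2 l_c t F_u ≤ 2.4 d t F_u): upper limit = 2.4·24·5·450 / 1000 = 129.6 kN.
  Edge l_c = 40 − 27/2 = 26.5 → r_n = 71.55 kN; interior l_c = 95 − 27 = 68 → r_n = 129.6 kN.
  R_n,bearing = 1·71.55 + 1·129.6 = 201.1 kN → 201.1 / 2 = 101 kN.
Bearing governs: 101 kN.

101 kN (bearing governs)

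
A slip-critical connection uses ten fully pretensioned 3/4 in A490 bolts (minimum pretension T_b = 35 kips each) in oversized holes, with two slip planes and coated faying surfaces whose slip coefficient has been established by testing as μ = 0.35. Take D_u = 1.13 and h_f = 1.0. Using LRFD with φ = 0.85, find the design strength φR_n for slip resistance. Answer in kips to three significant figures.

235 kips

R_n = μ · D_u · h_f · T_b · n_s · n_b = 0.35 × 1.13 × 1.0 × 35 × 2 × 10 = 276.8 kips.
Design strength φR_n = 0.85 × 276.8 = 235 kips.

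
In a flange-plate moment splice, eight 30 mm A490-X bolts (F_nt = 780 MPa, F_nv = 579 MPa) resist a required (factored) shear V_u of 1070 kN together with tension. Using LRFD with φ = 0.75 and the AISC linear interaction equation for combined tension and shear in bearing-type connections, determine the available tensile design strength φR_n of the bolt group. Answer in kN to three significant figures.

2860 kN

A_b = π·30²/4 = 706.9 mm²; f_rv = 1070 × 1000 / (8 × 706.9) = 189.2 MPa.
F'_nt = 1.3 F_nt − (F_nt / φF_nv) f_rv = 1.3·780 − (780/(0.75·579))·189.2 = 674.1 MPa, capped at F_nt → F'_nt = 674.1 MPa.
R_n = F'_nt · A_b · n = 674.1 × 706.9 × 8 / 1000 = 3812 kN.
Design strength φR_n = 0.75 × 3812 = 2860 kN.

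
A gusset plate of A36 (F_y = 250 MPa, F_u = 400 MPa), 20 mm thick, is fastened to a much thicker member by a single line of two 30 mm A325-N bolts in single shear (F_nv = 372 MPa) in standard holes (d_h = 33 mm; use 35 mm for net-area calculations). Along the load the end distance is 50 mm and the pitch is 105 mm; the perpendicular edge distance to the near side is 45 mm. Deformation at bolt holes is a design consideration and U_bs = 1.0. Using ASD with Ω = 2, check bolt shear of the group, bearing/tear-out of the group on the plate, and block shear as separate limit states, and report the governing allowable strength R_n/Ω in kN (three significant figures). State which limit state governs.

Bolt shear: A_b = π·30²/4 = 706.9 mm²; R_n = 372 × 706.9 × 2 × 1 / 1000 = 525.9 kN → 525.9 / 2 = 263 kN.
Bearing: edge l_c = 33.5, r_n = 321.6 kN; interior l_c = 72, r_n = 576 kN; R_n = 321.6 + 1·576 = 897.6 kN → 449 kN.
Block shear: A_gv = 3100, A_nv = 2050, A_nt = 550 mm²; R_n = min(0.6F_uA_nv, 0.6F_yA_gv) + U_bs·F_u·A_nt = 685 kN → 342 kN.
Bolt shear governs: 263 kN.

263 kN (bolt shear governs)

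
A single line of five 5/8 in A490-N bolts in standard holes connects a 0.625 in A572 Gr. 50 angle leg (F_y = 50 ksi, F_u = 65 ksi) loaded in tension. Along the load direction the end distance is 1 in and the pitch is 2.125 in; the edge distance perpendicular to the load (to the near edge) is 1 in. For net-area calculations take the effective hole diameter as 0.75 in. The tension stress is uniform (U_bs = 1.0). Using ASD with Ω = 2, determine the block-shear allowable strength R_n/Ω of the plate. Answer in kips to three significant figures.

Shear plane L_v = 1 + 4·2.125 = 9.5 in; A_gv = 9.5 × 0.625 = 5.938 in².
A_nv = (9.5 − 4.5·0.75) × 0.625 = 3.828 in².
A_nt = (1 − 0.5·0.75) × 0.625 = 0.3906 in².
0.6 F_u A_nv = 149.3 kips; 0.6 F_y A_gv = 178.1 kips → shear rupture governs the shear term.
R_n = 149.3 + 1.0 × 65 × 0.3906 = 174.7 kips.
Allowable strength R_n/Ω = 174.7 / 2 = 87.3 kips.

87.3 kips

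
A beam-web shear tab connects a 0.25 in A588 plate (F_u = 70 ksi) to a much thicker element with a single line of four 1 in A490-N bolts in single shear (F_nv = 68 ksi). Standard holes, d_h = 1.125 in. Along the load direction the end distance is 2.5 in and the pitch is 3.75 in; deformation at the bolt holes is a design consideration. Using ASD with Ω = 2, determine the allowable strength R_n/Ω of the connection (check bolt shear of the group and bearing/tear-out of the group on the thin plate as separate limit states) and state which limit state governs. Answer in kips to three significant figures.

83.3 kips (bearing governs)

Bolt shear: A_b = π·1²/4 = 0.7854 in²; R_n = 68 × 0.7854 × 4 × 1 = 213.6 kips → 213.6 / 2 = 107 kips.
Bearing (1.2 l_c t F_u ≤ 2.4 d t F_u): upper limit = 2.4·1·0.25·70 = 42 kips.
  Edge l_c = 2.5 − 1.125/2 = 1.938 → r_n = 40.69 kips; interior l_c = 3.75 − 1.125 = 2.625 → r_n = 42 kips.
  R_n,bearing = 1·40.69 + 3·42 = 166.7 kips → 166.7 / 2 = 83.3 kips.
Bearing governs: 83.3 kips.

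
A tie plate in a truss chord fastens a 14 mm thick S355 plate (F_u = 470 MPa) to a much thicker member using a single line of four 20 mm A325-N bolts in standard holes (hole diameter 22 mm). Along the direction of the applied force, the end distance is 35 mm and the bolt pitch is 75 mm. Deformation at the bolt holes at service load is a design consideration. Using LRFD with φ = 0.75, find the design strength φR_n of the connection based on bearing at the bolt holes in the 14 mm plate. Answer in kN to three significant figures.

853 kN

Per bolt r_n = 1.2 l_c t F_u ≤ 2.4 d t F_u; upper limit = 2.4 × 20 × 14 × 470 / 1000 = 315.8 kN.
Edge bolt: l_c = 35 − 22/2 = 24 mm → 1.2 × 24 × 14 × 470 / 1000 = 189.5 → r_n = 189.5 kN.
Interior bolts: l_c = 75 − 22 = 53 mm → 1.2 × 53 × 14 × 470 / 1000 = 418.5 → r_n = 315.8 kN.
R_n = 1 × 189.5 + 3 × 315.8 = 1137 kN.
Design strength φR_n = 0.75 × 1137 = 853 kN.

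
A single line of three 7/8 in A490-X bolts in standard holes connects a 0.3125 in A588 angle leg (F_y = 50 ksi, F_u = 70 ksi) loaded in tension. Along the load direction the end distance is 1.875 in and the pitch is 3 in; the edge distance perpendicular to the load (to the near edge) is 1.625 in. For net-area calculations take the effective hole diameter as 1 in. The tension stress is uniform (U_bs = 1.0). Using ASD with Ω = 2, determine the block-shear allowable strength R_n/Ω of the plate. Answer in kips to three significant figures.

47.6 kips

Shear plane L_v = 1.875 + 2·3 = 7.875 in; A_gv = 7.875 × 0.3125 = 2.461 in².
A_nv = (7.875 − 2.5·1) × 0.3125 = 1.68 in².
A_nt = (1.625 − 0.5·1) × 0.3125 = 0.3516 in².
0.6 F_u A_nv = 70.55 kips; 0.6 F_y A_gv = 73.83 kips → shear rupture governs the shear term.
R_n = 70.55 + 1.0 × 70 × 0.3516 = 95.16 kips.
Allowable strength R_n/Ω = 95.16 / 2 = 47.6 kips.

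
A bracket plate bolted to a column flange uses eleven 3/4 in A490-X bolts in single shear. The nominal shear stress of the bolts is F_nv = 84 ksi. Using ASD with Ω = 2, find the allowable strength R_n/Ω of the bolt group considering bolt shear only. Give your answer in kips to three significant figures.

A_b = π × 0.75² / 4 = 0.4418 in².
R_n = F_nv · A_b · n · n_s = 84 × 0.4418 × 11 × 1 = 408.2 kips.
Allowable strength R_n/Ω = 408.2 / 2 = 204 kips.

204 kips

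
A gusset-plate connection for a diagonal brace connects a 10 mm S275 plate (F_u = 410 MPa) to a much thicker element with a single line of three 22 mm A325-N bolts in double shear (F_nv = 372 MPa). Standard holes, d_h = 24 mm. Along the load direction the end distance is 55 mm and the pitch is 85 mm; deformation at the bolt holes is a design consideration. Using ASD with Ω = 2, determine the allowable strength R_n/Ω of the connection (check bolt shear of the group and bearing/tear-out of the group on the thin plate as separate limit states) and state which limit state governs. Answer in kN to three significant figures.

Bolt shear: A_b = π·22²/4 = 380.1 mm²; R_n = 372 × 380.1 × 3 × 2 / 1000 = 848.5 kN → 848.5 / 2 = 424 kN.
Bearing (1.2 l_c t F_u ≤ 2.4 d t F_u): upper limit = 2.4·22·10·410 / 1000 = 216.5 kN.
  Edge l_c = 55 − 24/2 = 43 → r_n = 211.6 kN; interior l_c = 85 − 24 = 61 → r_n = 216.5 kN.
  R_n,bearing = 1·211.6 + 2·216.5 = 644.5 kN → 644.5 / 2 = 322 kN.
Bearing governs: 322 kN.

322 kN (bearing governs)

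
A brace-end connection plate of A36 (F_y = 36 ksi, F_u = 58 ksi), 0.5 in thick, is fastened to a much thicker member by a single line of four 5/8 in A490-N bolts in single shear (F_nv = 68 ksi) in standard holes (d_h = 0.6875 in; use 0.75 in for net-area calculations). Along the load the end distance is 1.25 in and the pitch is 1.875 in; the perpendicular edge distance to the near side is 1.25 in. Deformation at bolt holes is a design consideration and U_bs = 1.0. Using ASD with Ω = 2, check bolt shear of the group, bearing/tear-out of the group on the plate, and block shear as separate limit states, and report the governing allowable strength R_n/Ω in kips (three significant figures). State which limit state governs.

Bolt shear: A_b = π·0.625²/4 = 0.3068 in²; R_n = 68 × 0.3068 × 4 × 1 = 83.45 kips → 83.45 / 2 = 41.7 kips.
Bearing: edge l_c = 0.9062, r_n = 31.54 kips; interior l_c = 1.188, r_n = 41.33 kips; R_n = 31.54 + 3·41.33 = 155.5 kips → 77.8 kips.
Block shear: A_gv = 3.438, A_nv = 2.125, A_nt = 0.4375 in²; R_n = min(0.6F_uA_nv, 0.6F_yA_gv) + U_bs·F_u·A_nt = 99.32 kips → 49.7 kips.
Bolt shear governs: 41.7 kips.

41.7 kips (bolt shear governs)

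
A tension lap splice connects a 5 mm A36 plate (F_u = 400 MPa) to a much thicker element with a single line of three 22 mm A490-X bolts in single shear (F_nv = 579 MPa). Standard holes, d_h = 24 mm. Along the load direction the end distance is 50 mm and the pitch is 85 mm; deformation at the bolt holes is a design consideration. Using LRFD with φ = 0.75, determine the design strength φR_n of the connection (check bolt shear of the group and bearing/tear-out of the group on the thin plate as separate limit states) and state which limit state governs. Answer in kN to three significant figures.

Bolt shear: A_b = π·22²/4 = 380.1 mm²; R_n = 579 × 380.1 × 3 × 1 / 1000 = 660.3 kN → 0.75 × 660.3 = 495 kN.
Bearing (1.2 l_c t F_u ≤ 2.4 d t F_u): upper limit = 2.4·22·5·400 / 1000 = 105.6 kN.
  Edge l_c = 50 − 24/2 = 38 → r_n = 91.2 kN; interior l_c = 85 − 24 = 61 → r_n = 105.6 kN.
  R_n,bearing = 1·91.2 + 2·105.6 = 302.4 kN → 0.75 × 302.4 = 227 kN.
Bearing governs: 227 kN.

227 kN (bearing governs)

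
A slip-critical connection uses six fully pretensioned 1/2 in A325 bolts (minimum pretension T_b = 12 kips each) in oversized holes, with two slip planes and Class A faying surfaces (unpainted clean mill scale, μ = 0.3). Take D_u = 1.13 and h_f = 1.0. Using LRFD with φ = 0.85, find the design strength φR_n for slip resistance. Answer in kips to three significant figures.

41.5 kips

R_n = μ · D_u · h_f · T_b · n_s · n_b = 0.3 × 1.13 × 1.0 × 12 × 2 × 6 = 48.82 kips.
Design strength φR_n = 0.85 × 48.82 = 41.5 kips.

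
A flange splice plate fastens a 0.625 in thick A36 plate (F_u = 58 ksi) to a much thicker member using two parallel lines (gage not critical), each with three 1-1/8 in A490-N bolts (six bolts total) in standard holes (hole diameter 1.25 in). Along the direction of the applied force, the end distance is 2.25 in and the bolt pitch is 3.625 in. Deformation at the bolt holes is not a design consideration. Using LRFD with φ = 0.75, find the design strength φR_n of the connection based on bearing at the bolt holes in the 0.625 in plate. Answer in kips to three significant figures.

500 kips

Per bolt r_n = 1.5 l_c t F_u ≤ 3.0 d t F_u; upper limit = 3.0 × 1.125 × 0.625 × 58 = 122.3 kips.
Edge bolt: l_c = 2.25 − 1.25/2 = 1.625 in → 1.5 × 1.625 × 0.625 × 58 = 88.36 → r_n = 88.36 kips.
Interior bolts: l_c = 3.625 − 1.25 = 2.375 in → 1.5 × 2.375 × 0.625 × 58 = 129.1 → r_n = 122.3 kips.
R_n = 2 × 88.36 + 4 × 122.3 = 666.1 kips.
Design strength φR_n = 0.75 × 666.1 = 500 kips.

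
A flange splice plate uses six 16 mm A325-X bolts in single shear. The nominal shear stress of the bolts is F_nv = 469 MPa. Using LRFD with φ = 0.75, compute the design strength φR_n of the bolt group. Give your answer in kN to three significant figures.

424 kN

A_b = π × 16² / 4 = 201.1 mm².
R_n = F_nv · A_b · n · n_s = 469 × 201.1 × 6 × 1 / 1000 = 565.8 kN.
Design strength φR_n = 0.75 × 565.8 = 424 kN.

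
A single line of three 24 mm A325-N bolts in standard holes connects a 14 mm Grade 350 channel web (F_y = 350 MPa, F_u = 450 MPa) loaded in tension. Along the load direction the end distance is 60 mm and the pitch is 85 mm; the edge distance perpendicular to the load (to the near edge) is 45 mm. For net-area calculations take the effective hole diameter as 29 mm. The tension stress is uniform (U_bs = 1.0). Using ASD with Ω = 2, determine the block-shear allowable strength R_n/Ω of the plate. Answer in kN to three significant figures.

Shear plane L_v = 60 + 2·85 = 230 mm; A_gv = 230 × 14 = 3220 mm².
A_nv = (230 − 2.5·29) × 14 = 2205 mm².
A_nt = (45 − 0.5·29) × 14 = 427 mm².
0.6 F_u A_nv = 595.4 kN; 0.6 F_y A_gv = 676.2 kN → shear rupture governs the shear term.
R_n = 595.4 + 1.0 × 450 × 427 / 1000 = 787.5 kN.
Allowable strength R_n/Ω = 787.5 / 2 = 394 kN.

394 kN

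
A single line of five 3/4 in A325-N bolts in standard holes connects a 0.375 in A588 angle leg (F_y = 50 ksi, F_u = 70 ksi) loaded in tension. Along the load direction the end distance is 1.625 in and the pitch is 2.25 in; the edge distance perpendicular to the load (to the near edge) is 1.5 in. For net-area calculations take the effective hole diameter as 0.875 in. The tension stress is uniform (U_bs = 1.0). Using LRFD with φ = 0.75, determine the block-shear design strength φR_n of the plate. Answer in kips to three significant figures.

Shear plane L_v = 1.625 + 4·2.25 = 10.62 in; A_gv = 10.62 × 0.375 = 3.984 in².
A_nv = (10.62 − 4.5·0.875) × 0.375 = 2.508 in².
A_nt = (1.5 − 0.5·0.875) × 0.375 = 0.3984 in².
0.6 F_u A_nv = 105.3 kips; 0.6 F_y A_gv = 119.5 kips → shear rupture governs the shear term.
R_n = 105.3 + 1.0 × 70 × 0.3984 = 133.2 kips.
Design strength φR_n = 0.75 × 133.2 = 99.9 kips.

99.9 kips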